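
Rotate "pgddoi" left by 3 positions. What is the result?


Input: "pgddoi", rotate left by 3
First 3 characters: "pgd"
Remaining characters: "doi"
Concatenate remaining + first: "doi" + "pgd" = "doipgd"

doipgd


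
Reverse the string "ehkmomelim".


Input: ehkmomelim
Reading characters right to left:
  Position 9: 'm'
  Position 8: 'i'
  Position 7: 'l'
  Position 6: 'e'
  Position 5: 'm'
  Position 4: 'o'
  Position 3: 'm'
  Position 2: 'k'
  Position 1: 'h'
  Position 0: 'e'
Reversed: milemomkhe

milemomkhe


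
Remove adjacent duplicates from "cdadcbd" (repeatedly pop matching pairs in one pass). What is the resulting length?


Input: cdadcbd
Stack-based adjacent duplicate removal:
  Read 'c': push. Stack: c
  Read 'd': push. Stack: cd
  Read 'a': push. Stack: cda
  Read 'd': push. Stack: cdad
  Read 'c': push. Stack: cdadc
  Read 'b': push. Stack: cdadcb
  Read 'd': push. Stack: cdadcbd
Final stack: "cdadcbd" (length 7)

7


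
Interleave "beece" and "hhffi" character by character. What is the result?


Interleaving "beece" and "hhffi":
  Position 0: 'b' from first, 'h' from second => "bh"
  Position 1: 'e' from first, 'h' from second => "eh"
  Position 2: 'e' from first, 'f' from second => "ef"
  Position 3: 'c' from first, 'f' from second => "cf"
  Position 4: 'e' from first, 'i' from second => "ei"
Result: bhehefcfei

bhehefcfei


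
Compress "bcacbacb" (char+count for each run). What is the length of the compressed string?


Input: bcacbacb
Runs:
  'b' x 1 => "b1"
  'c' x 1 => "c1"
  'a' x 1 => "a1"
  'c' x 1 => "c1"
  'b' x 1 => "b1"
  'a' x 1 => "a1"
  'c' x 1 => "c1"
  'b' x 1 => "b1"
Compressed: "b1c1a1c1b1a1c1b1"
Compressed length: 16

16


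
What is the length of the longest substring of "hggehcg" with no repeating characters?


Input: "hggehcg"
Sliding window (track last position of each char):
  Position 0 ('h'): window [0,0] length 1 -- new best
  Position 1 ('g'): window [0,1] length 2 -- new best
  Position 2 ('g'): repeat (last at 1), move window start to 2
  Position 2 ('g'): window [2,2] length 1
  Position 3 ('e'): window [2,3] length 2
  Position 4 ('h'): window [2,4] length 3 -- new best
  Position 5 ('c'): window [2,5] length 4 -- new best
  Position 6 ('g'): repeat (last at 2), move window start to 3
  Position 6 ('g'): window [3,6] length 4
Longest substring with no repeats: "gehc" with length 4

4


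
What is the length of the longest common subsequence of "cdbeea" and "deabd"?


LCS of "cdbeea" and "deabd"
DP table:
           d    e    a    b    d
      0    0    0    0    0    0
  c   0    0    0    0    0    0
  d   0    1    1    1    1    1
  b   0    1    1    1    2    2
  e   0    1    2    2    2    2
  e   0    1    2    2    2    2
  a   0    1    2    3    3    3
LCS length = dp[6][5] = 3

3


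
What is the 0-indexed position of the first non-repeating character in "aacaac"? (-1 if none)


Input: aacaac
Character frequencies:
  'a': 4
  'c': 2
Scanning left to right for freq == 1:
  Position 0 ('a'): freq=4, skip
  Position 1 ('a'): freq=4, skip
  Position 2 ('c'): freq=2, skip
  Position 3 ('a'): freq=4, skip
  Position 4 ('a'): freq=4, skip
  Position 5 ('c'): freq=2, skip
  No unique character found => answer = -1

-1


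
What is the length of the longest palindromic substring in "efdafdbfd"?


Input: "efdafdbfd"
Checking substrings for palindromes:
  No multi-char palindromic substrings found
Longest palindromic substring: "e" with length 1

1


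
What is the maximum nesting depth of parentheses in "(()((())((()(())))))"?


Input: "(()((())((()(())))))"
Tracking depth:
  Position 0 '(': depth becomes 1
  Position 1 '(': depth becomes 2
  Position 2 ')': depth becomes 1
  Position 3 '(': depth becomes 2
  Position 4 '(': depth becomes 3
  Position 5 '(': depth becomes 4
  Position 6 ')': depth becomes 3
  Position 7 ')': depth becomes 2
  Position 8 '(': depth becomes 3
  Position 9 '(': depth becomes 4
  Position 10 '(': depth becomes 5
  Position 11 ')': depth becomes 4
  Position 12 '(': depth becomes 5
  Position 13 '(': depth becomes 6
  Position 14 ')': depth becomes 5
  Position 15 ')': depth becomes 4
  Position 16 ')': depth becomes 3
  Position 17 ')': depth becomes 2
  Position 18 ')': depth becomes 1
  Position 19 ')': depth becomes 0
Maximum depth reached: 6

6


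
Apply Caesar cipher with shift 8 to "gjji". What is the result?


Caesar cipher: shift "gjji" by 8
  'g' (pos 6) + 8 = pos 14 = 'o'
  'j' (pos 9) + 8 = pos 17 = 'r'
  'j' (pos 9) + 8 = pos 17 = 'r'
  'i' (pos 8) + 8 = pos 16 = 'q'
Result: orrq

orrq


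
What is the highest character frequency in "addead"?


Input: addead
Character counts:
  'a': 2
  'd': 3
  'e': 1
Maximum frequency: 3

3


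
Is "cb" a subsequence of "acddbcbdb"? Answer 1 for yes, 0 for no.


Check if "cb" is a subsequence of "acddbcbdb"
Greedy scan:
  Position 0 ('a'): no match needed
  Position 1 ('c'): matches sub[0] = 'c'
  Position 2 ('d'): no match needed
  Position 3 ('d'): no match needed
  Position 4 ('b'): matches sub[1] = 'b'
  Position 5 ('c'): no match needed
  Position 6 ('b'): no match needed
  Position 7 ('d'): no match needed
  Position 8 ('b'): no match needed
All 2 characters matched => is a subsequence

1


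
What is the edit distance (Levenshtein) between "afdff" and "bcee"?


Computing edit distance: "afdff" -> "bcee"
DP table:
           b    c    e    e
      0    1    2    3    4
  a   1    1    2    3    4
  f   2    2    2    3    4
  d   3    3    3    3    4
  f   4    4    4    4    4
  f   5    5    5    5    5
Edit distance = dp[5][4] = 5

5


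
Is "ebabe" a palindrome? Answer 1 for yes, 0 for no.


Input: ebabe
Reversed: ebabe
  Compare pos 0 ('e') with pos 4 ('e'): match
  Compare pos 1 ('b') with pos 3 ('b'): match
Result: palindrome

1


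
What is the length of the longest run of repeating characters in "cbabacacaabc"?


Input: "cbabacacaabc"
Scanning for longest run:
  Position 1 ('b'): new char, reset run to 1
  Position 2 ('a'): new char, reset run to 1
  Position 3 ('b'): new char, reset run to 1
  Position 4 ('a'): new char, reset run to 1
  Position 5 ('c'): new char, reset run to 1
  Position 6 ('a'): new char, reset run to 1
  Position 7 ('c'): new char, reset run to 1
  Position 8 ('a'): new char, reset run to 1
  Position 9 ('a'): continues run of 'a', length=2
  Position 10 ('b'): new char, reset run to 1
  Position 11 ('c'): new char, reset run to 1
Longest run: 'a' with length 2

2


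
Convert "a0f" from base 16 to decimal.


Input: "a0f" in base 16
Positional expansion:
  Digit 'a' (value 10) x 16^2 = 2560
  Digit '0' (value 0) x 16^1 = 0
  Digit 'f' (value 15) x 16^0 = 15
Sum = 2575

2575


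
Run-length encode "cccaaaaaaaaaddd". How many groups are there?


Input: cccaaaaaaaaaddd
Scanning for consecutive runs:
  Group 1: 'c' x 3 (positions 0-2)
  Group 2: 'a' x 9 (positions 3-11)
  Group 3: 'd' x 3 (positions 12-14)
Total groups: 3

3


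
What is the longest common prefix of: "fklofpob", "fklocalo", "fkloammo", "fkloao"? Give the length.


Words: fklofpob, fklocalo, fkloammo, fkloao
  Position 0: all 'f' => match
  Position 1: all 'k' => match
  Position 2: all 'l' => match
  Position 3: all 'o' => match
  Position 4: ('f', 'c', 'a', 'a') => mismatch, stop
LCP = "fklo" (length 4)

4


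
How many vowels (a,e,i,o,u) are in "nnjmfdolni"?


Input: nnjmfdolni
Checking each character:
  'n' at position 0: consonant
  'n' at position 1: consonant
  'j' at position 2: consonant
  'm' at position 3: consonant
  'f' at position 4: consonant
  'd' at position 5: consonant
  'o' at position 6: vowel (running total: 1)
  'l' at position 7: consonant
  'n' at position 8: consonant
  'i' at position 9: vowel (running total: 2)
Total vowels: 2

2


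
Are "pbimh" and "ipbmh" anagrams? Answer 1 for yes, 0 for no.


Strings: "pbimh", "ipbmh"
Sorted first:  bhimp
Sorted second: bhimp
Sorted forms match => anagrams

1


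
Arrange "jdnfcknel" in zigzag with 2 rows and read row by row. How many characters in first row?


Zigzag "jdnfcknel" into 2 rows:
Placing characters:
  'j' => row 0
  'd' => row 1
  'n' => row 0
  'f' => row 1
  'c' => row 0
  'k' => row 1
  'n' => row 0
  'e' => row 1
  'l' => row 0
Rows:
  Row 0: "jncnl"
  Row 1: "dfke"
First row length: 5

5


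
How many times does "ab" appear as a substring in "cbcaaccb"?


Searching for "ab" in "cbcaaccb"
Scanning each position:
  Position 0: "cb" => no
  Position 1: "bc" => no
  Position 2: "ca" => no
  Position 3: "aa" => no
  Position 4: "ac" => no
  Position 5: "cc" => no
  Position 6: "cb" => no
Total occurrences: 0

0


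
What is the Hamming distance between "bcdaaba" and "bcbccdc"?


Comparing "bcdaaba" and "bcbccdc" position by position:
  Position 0: 'b' vs 'b' => same
  Position 1: 'c' vs 'c' => same
  Position 2: 'd' vs 'b' => differ
  Position 3: 'a' vs 'c' => differ
  Position 4: 'a' vs 'c' => differ
  Position 5: 'b' vs 'd' => differ
  Position 6: 'a' vs 'c' => differ
Total differences (Hamming distance): 5

5


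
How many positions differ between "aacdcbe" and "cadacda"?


Comparing "aacdcbe" and "cadacda" position by position:
  Position 0: 'a' vs 'c' => DIFFER
  Position 1: 'a' vs 'a' => same
  Position 2: 'c' vs 'd' => DIFFER
  Position 3: 'd' vs 'a' => DIFFER
  Position 4: 'c' vs 'c' => same
  Position 5: 'b' vs 'd' => DIFFER
  Position 6: 'e' vs 'a' => DIFFER
Positions that differ: 5

5


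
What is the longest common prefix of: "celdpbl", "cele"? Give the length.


Words: celdpbl, cele
  Position 0: all 'c' => match
  Position 1: all 'e' => match
  Position 2: all 'l' => match
  Position 3: ('d', 'e') => mismatch, stop
LCP = "cel" (length 3)

3


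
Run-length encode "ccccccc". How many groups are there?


Input: ccccccc
Scanning for consecutive runs:
  Group 1: 'c' x 7 (positions 0-6)
Total groups: 1

1


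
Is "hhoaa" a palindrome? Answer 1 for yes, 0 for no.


Input: hhoaa
Reversed: aaohh
  Compare pos 0 ('h') with pos 4 ('a'): MISMATCH
  Compare pos 1 ('h') with pos 3 ('a'): MISMATCH
Result: not a palindrome

0


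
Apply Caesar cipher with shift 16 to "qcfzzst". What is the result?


Caesar cipher: shift "qcfzzst" by 16
  'q' (pos 16) + 16 = pos 6 = 'g'
  'c' (pos 2) + 16 = pos 18 = 's'
  'f' (pos 5) + 16 = pos 21 = 'v'
  'z' (pos 25) + 16 = pos 15 = 'p'
  'z' (pos 25) + 16 = pos 15 = 'p'
  's' (pos 18) + 16 = pos 8 = 'i'
  't' (pos 19) + 16 = pos 9 = 'j'
Result: gsvppij

gsvppij


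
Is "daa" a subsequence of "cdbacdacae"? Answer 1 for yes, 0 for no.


Check if "daa" is a subsequence of "cdbacdacae"
Greedy scan:
  Position 0 ('c'): no match needed
  Position 1 ('d'): matches sub[0] = 'd'
  Position 2 ('b'): no match needed
  Position 3 ('a'): matches sub[1] = 'a'
  Position 4 ('c'): no match needed
  Position 5 ('d'): no match needed
  Position 6 ('a'): matches sub[2] = 'a'
  Position 7 ('c'): no match needed
  Position 8 ('a'): no match needed
  Position 9 ('e'): no match needed
All 3 characters matched => is a subsequence

1


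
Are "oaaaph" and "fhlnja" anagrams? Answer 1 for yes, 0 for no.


Strings: "oaaaph", "fhlnja"
Sorted first:  aaahop
Sorted second: afhjln
Differ at position 1: 'a' vs 'f' => not anagrams

0


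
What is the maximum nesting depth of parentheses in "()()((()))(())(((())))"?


Input: "()()((()))(())(((())))"
Tracking depth:
  Position 0 '(': depth becomes 1
  Position 1 ')': depth becomes 0
  Position 2 '(': depth becomes 1
  Position 3 ')': depth becomes 0
  Position 4 '(': depth becomes 1
  Position 5 '(': depth becomes 2
  Position 6 '(': depth becomes 3
  Position 7 ')': depth becomes 2
  Position 8 ')': depth becomes 1
  Position 9 ')': depth becomes 0
  Position 10 '(': depth becomes 1
  Position 11 '(': depth becomes 2
  Position 12 ')': depth becomes 1
  Position 13 ')': depth becomes 0
  Position 14 '(': depth becomes 1
  Position 15 '(': depth becomes 2
  Position 16 '(': depth becomes 3
  Position 17 '(': depth becomes 4
  Position 18 ')': depth becomes 3
  Position 19 ')': depth becomes 2
  Position 20 ')': depth becomes 1
  Position 21 ')': depth becomes 0
Maximum depth reached: 4

4


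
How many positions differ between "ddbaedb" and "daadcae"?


Comparing "ddbaedb" and "daadcae" position by position:
  Position 0: 'd' vs 'd' => same
  Position 1: 'd' vs 'a' => DIFFER
  Position 2: 'b' vs 'a' => DIFFER
  Position 3: 'a' vs 'd' => DIFFER
  Position 4: 'e' vs 'c' => DIFFER
  Position 5: 'd' vs 'a' => DIFFER
  Position 6: 'b' vs 'e' => DIFFER
Positions that differ: 6

6


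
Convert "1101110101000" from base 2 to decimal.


Input: "1101110101000" in base 2
Positional expansion:
  Digit '1' (value 1) x 2^12 = 4096
  Digit '1' (value 1) x 2^11 = 2048
  Digit '0' (value 0) x 2^10 = 0
  Digit '1' (value 1) x 2^9 = 512
  Digit '1' (value 1) x 2^8 = 256
  Digit '1' (value 1) x 2^7 = 128
  Digit '0' (value 0) x 2^6 = 0
  Digit '1' (value 1) x 2^5 = 32
  Digit '0' (value 0) x 2^4 = 0
  Digit '1' (value 1) x 2^3 = 8
  Digit '0' (value 0) x 2^2 = 0
  Digit '0' (value 0) x 2^1 = 0
  Digit '0' (value 0) x 2^0 = 0
Sum = 7080

7080


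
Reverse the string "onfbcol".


Input: onfbcol
Reading characters right to left:
  Position 6: 'l'
  Position 5: 'o'
  Position 4: 'c'
  Position 3: 'b'
  Position 2: 'f'
  Position 1: 'n'
  Position 0: 'o'
Reversed: locbfno

locbfno


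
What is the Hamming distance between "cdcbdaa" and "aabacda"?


Comparing "cdcbdaa" and "aabacda" position by position:
  Position 0: 'c' vs 'a' => differ
  Position 1: 'd' vs 'a' => differ
  Position 2: 'c' vs 'b' => differ
  Position 3: 'b' vs 'a' => differ
  Position 4: 'd' vs 'c' => differ
  Position 5: 'a' vs 'd' => differ
  Position 6: 'a' vs 'a' => same
Total differences (Hamming distance): 6

6


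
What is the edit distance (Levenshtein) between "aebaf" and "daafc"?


Computing edit distance: "aebaf" -> "daafc"
DP table:
           d    a    a    f    c
      0    1    2    3    4    5
  a   1    1    1    2    3    4
  e   2    2    2    2    3    4
  b   3    3    3    3    3    4
  a   4    4    3    3    4    4
  f   5    5    4    4    3    4
Edit distance = dp[5][5] = 4

4


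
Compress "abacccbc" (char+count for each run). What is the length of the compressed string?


Input: abacccbc
Runs:
  'a' x 1 => "a1"
  'b' x 1 => "b1"
  'a' x 1 => "a1"
  'c' x 3 => "c3"
  'b' x 1 => "b1"
  'c' x 1 => "c1"
Compressed: "a1b1a1c3b1c1"
Compressed length: 12

12


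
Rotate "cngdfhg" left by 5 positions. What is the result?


Input: "cngdfhg", rotate left by 5
First 5 characters: "cngdf"
Remaining characters: "hg"
Concatenate remaining + first: "hg" + "cngdf" = "hgcngdf"

hgcngdf


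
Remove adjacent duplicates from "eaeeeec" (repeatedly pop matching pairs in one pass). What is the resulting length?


Input: eaeeeec
Stack-based adjacent duplicate removal:
  Read 'e': push. Stack: e
  Read 'a': push. Stack: ea
  Read 'e': push. Stack: eae
  Read 'e': matches stack top 'e' => pop. Stack: ea
  Read 'e': push. Stack: eae
  Read 'e': matches stack top 'e' => pop. Stack: ea
  Read 'c': push. Stack: eac
Final stack: "eac" (length 3)

3


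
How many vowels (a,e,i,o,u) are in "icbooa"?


Input: icbooa
Checking each character:
  'i' at position 0: vowel (running total: 1)
  'c' at position 1: consonant
  'b' at position 2: consonant
  'o' at position 3: vowel (running total: 2)
  'o' at position 4: vowel (running total: 3)
  'a' at position 5: vowel (running total: 4)
Total vowels: 4

4


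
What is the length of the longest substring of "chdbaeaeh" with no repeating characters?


Input: "chdbaeaeh"
Sliding window (track last position of each char):
  Position 0 ('c'): window [0,0] length 1 -- new best
  Position 1 ('h'): window [0,1] length 2 -- new best
  Position 2 ('d'): window [0,2] length 3 -- new best
  Position 3 ('b'): window [0,3] length 4 -- new best
  Position 4 ('a'): window [0,4] length 5 -- new best
  Position 5 ('e'): window [0,5] length 6 -- new best
  Position 6 ('a'): repeat (last at 4), move window start to 5
  Position 6 ('a'): window [5,6] length 2
  Position 7 ('e'): repeat (last at 5), move window start to 6
  Position 7 ('e'): window [6,7] length 2
  Position 8 ('h'): window [6,8] length 3
Longest substring with no repeats: "chdbae" with length 6

6


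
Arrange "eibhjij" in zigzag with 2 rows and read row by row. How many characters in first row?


Zigzag "eibhjij" into 2 rows:
Placing characters:
  'e' => row 0
  'i' => row 1
  'b' => row 0
  'h' => row 1
  'j' => row 0
  'i' => row 1
  'j' => row 0
Rows:
  Row 0: "ebjj"
  Row 1: "ihi"
First row length: 4

4


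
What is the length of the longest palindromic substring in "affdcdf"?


Input: "affdcdf"
Checking substrings for palindromes:
  [2:7] "fdcdf" (len 5) => palindrome
  [3:6] "dcd" (len 3) => palindrome
  [1:3] "ff" (len 2) => palindrome
Longest palindromic substring: "fdcdf" with length 5

5


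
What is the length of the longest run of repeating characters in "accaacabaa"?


Input: "accaacabaa"
Scanning for longest run:
  Position 1 ('c'): new char, reset run to 1
  Position 2 ('c'): continues run of 'c', length=2
  Position 3 ('a'): new char, reset run to 1
  Position 4 ('a'): continues run of 'a', length=2
  Position 5 ('c'): new char, reset run to 1
  Position 6 ('a'): new char, reset run to 1
  Position 7 ('b'): new char, reset run to 1
  Position 8 ('a'): new char, reset run to 1
  Position 9 ('a'): continues run of 'a', length=2
Longest run: 'c' with length 2

2


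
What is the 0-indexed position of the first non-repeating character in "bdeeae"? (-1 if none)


Input: bdeeae
Character frequencies:
  'a': 1
  'b': 1
  'd': 1
  'e': 3
Scanning left to right for freq == 1:
  Position 0 ('b'): unique! => answer = 0

0


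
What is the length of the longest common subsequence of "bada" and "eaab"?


LCS of "bada" and "eaab"
DP table:
           e    a    a    b
      0    0    0    0    0
  b   0    0    0    0    1
  a   0    0    1    1    1
  d   0    0    1    1    1
  a   0    0    1    2    2
LCS length = dp[4][4] = 2

2


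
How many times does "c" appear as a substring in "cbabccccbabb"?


Searching for "c" in "cbabccccbabb"
Scanning each position:
  Position 0: "c" => MATCH
  Position 1: "b" => no
  Position 2: "a" => no
  Position 3: "b" => no
  Position 4: "c" => MATCH
  Position 5: "c" => MATCH
  Position 6: "c" => MATCH
  Position 7: "c" => MATCH
  Position 8: "b" => no
  Position 9: "a" => no
  Position 10: "b" => no
  Position 11: "b" => no
Total occurrences: 5

5


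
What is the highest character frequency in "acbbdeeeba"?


Input: acbbdeeeba
Character counts:
  'a': 2
  'b': 3
  'c': 1
  'd': 1
  'e': 3
Maximum frequency: 3

3


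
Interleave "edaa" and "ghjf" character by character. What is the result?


Interleaving "edaa" and "ghjf":
  Position 0: 'e' from first, 'g' from second => "eg"
  Position 1: 'd' from first, 'h' from second => "dh"
  Position 2: 'a' from first, 'j' from second => "aj"
  Position 3: 'a' from first, 'f' from second => "af"
Result: egdhajaf

egdhajaf


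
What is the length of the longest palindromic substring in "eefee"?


Input: "eefee"
Checking substrings for palindromes:
  [0:5] "eefee" (len 5) => palindrome
  [1:4] "efe" (len 3) => palindrome
  [0:2] "ee" (len 2) => palindrome
  [3:5] "ee" (len 2) => palindrome
Longest palindromic substring: "eefee" with length 5

5


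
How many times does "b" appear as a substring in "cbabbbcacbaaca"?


Searching for "b" in "cbabbbcacbaaca"
Scanning each position:
  Position 0: "c" => no
  Position 1: "b" => MATCH
  Position 2: "a" => no
  Position 3: "b" => MATCH
  Position 4: "b" => MATCH
  Position 5: "b" => MATCH
  Position 6: "c" => no
  Position 7: "a" => no
  Position 8: "c" => no
  Position 9: "b" => MATCH
  Position 10: "a" => no
  Position 11: "a" => no
  Position 12: "c" => no
  Position 13: "a" => no
Total occurrences: 5

5


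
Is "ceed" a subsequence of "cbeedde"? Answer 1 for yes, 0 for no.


Check if "ceed" is a subsequence of "cbeedde"
Greedy scan:
  Position 0 ('c'): matches sub[0] = 'c'
  Position 1 ('b'): no match needed
  Position 2 ('e'): matches sub[1] = 'e'
  Position 3 ('e'): matches sub[2] = 'e'
  Position 4 ('d'): matches sub[3] = 'd'
  Position 5 ('d'): no match needed
  Position 6 ('e'): no match needed
All 4 characters matched => is a subsequence

1


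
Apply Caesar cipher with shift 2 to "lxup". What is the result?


Caesar cipher: shift "lxup" by 2
  'l' (pos 11) + 2 = pos 13 = 'n'
  'x' (pos 23) + 2 = pos 25 = 'z'
  'u' (pos 20) + 2 = pos 22 = 'w'
  'p' (pos 15) + 2 = pos 17 = 'r'
Result: nzwr

nzwr


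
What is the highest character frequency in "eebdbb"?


Input: eebdbb
Character counts:
  'b': 3
  'd': 1
  'e': 2
Maximum frequency: 3

3


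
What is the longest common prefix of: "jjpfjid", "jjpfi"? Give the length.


Words: jjpfjid, jjpfi
  Position 0: all 'j' => match
  Position 1: all 'j' => match
  Position 2: all 'p' => match
  Position 3: all 'f' => match
  Position 4: ('j', 'i') => mismatch, stop
LCP = "jjpf" (length 4)

4


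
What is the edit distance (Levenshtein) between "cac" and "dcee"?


Computing edit distance: "cac" -> "dcee"
DP table:
           d    c    e    e
      0    1    2    3    4
  c   1    1    1    2    3
  a   2    2    2    2    3
  c   3    3    2    3    3
Edit distance = dp[3][4] = 3

3


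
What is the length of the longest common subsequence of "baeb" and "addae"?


LCS of "baeb" and "addae"
DP table:
           a    d    d    a    e
      0    0    0    0    0    0
  b   0    0    0    0    0    0
  a   0    1    1    1    1    1
  e   0    1    1    1    1    2
  b   0    1    1    1    1    2
LCS length = dp[4][5] = 2

2


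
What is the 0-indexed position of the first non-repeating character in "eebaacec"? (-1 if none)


Input: eebaacec
Character frequencies:
  'a': 2
  'b': 1
  'c': 2
  'e': 3
Scanning left to right for freq == 1:
  Position 0 ('e'): freq=3, skip
  Position 1 ('e'): freq=3, skip
  Position 2 ('b'): unique! => answer = 2

2


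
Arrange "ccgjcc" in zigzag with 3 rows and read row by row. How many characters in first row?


Zigzag "ccgjcc" into 3 rows:
Placing characters:
  'c' => row 0
  'c' => row 1
  'g' => row 2
  'j' => row 1
  'c' => row 0
  'c' => row 1
Rows:
  Row 0: "cc"
  Row 1: "cjc"
  Row 2: "g"
First row length: 2

2


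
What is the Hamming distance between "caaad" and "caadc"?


Comparing "caaad" and "caadc" position by position:
  Position 0: 'c' vs 'c' => same
  Position 1: 'a' vs 'a' => same
  Position 2: 'a' vs 'a' => same
  Position 3: 'a' vs 'd' => differ
  Position 4: 'd' vs 'c' => differ
Total differences (Hamming distance): 2

2


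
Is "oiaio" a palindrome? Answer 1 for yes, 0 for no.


Input: oiaio
Reversed: oiaio
  Compare pos 0 ('o') with pos 4 ('o'): match
  Compare pos 1 ('i') with pos 3 ('i'): match
Result: palindrome

1


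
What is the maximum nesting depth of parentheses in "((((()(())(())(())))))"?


Input: "((((()(())(())(())))))"
Tracking depth:
  Position 0 '(': depth becomes 1
  Position 1 '(': depth becomes 2
  Position 2 '(': depth becomes 3
  Position 3 '(': depth becomes 4
  Position 4 '(': depth becomes 5
  Position 5 ')': depth becomes 4
  Position 6 '(': depth becomes 5
  Position 7 '(': depth becomes 6
  Position 8 ')': depth becomes 5
  Position 9 ')': depth becomes 4
  Position 10 '(': depth becomes 5
  Position 11 '(': depth becomes 6
  Position 12 ')': depth becomes 5
  Position 13 ')': depth becomes 4
  Position 14 '(': depth becomes 5
  Position 15 '(': depth becomes 6
  Position 16 ')': depth becomes 5
  Position 17 ')': depth becomes 4
  Position 18 ')': depth becomes 3
  Position 19 ')': depth becomes 2
  Position 20 ')': depth becomes 1
  Position 21 ')': depth becomes 0
Maximum depth reached: 6

6


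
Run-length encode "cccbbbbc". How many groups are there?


Input: cccbbbbc
Scanning for consecutive runs:
  Group 1: 'c' x 3 (positions 0-2)
  Group 2: 'b' x 4 (positions 3-6)
  Group 3: 'c' x 1 (positions 7-7)
Total groups: 3

3


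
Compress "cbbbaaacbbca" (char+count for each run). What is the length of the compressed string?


Input: cbbbaaacbbca
Runs:
  'c' x 1 => "c1"
  'b' x 3 => "b3"
  'a' x 3 => "a3"
  'c' x 1 => "c1"
  'b' x 2 => "b2"
  'c' x 1 => "c1"
  'a' x 1 => "a1"
Compressed: "c1b3a3c1b2c1a1"
Compressed length: 14

14


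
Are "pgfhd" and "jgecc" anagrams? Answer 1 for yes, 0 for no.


Strings: "pgfhd", "jgecc"
Sorted first:  dfghp
Sorted second: ccegj
Differ at position 0: 'd' vs 'c' => not anagrams

0


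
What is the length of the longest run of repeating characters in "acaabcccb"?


Input: "acaabcccb"
Scanning for longest run:
  Position 1 ('c'): new char, reset run to 1
  Position 2 ('a'): new char, reset run to 1
  Position 3 ('a'): continues run of 'a', length=2
  Position 4 ('b'): new char, reset run to 1
  Position 5 ('c'): new char, reset run to 1
  Position 6 ('c'): continues run of 'c', length=2
  Position 7 ('c'): continues run of 'c', length=3
  Position 8 ('b'): new char, reset run to 1
Longest run: 'c' with length 3

3


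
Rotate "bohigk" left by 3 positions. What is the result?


Input: "bohigk", rotate left by 3
First 3 characters: "boh"
Remaining characters: "igk"
Concatenate remaining + first: "igk" + "boh" = "igkboh"

igkboh


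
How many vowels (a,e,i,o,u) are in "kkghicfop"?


Input: kkghicfop
Checking each character:
  'k' at position 0: consonant
  'k' at position 1: consonant
  'g' at position 2: consonant
  'h' at position 3: consonant
  'i' at position 4: vowel (running total: 1)
  'c' at position 5: consonant
  'f' at position 6: consonant
  'o' at position 7: vowel (running total: 2)
  'p' at position 8: consonant
Total vowels: 2

2


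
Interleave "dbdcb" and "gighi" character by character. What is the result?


Interleaving "dbdcb" and "gighi":
  Position 0: 'd' from first, 'g' from second => "dg"
  Position 1: 'b' from first, 'i' from second => "bi"
  Position 2: 'd' from first, 'g' from second => "dg"
  Position 3: 'c' from first, 'h' from second => "ch"
  Position 4: 'b' from first, 'i' from second => "bi"
Result: dgbidgchbi

dgbidgchbi


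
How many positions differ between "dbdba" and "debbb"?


Comparing "dbdba" and "debbb" position by position:
  Position 0: 'd' vs 'd' => same
  Position 1: 'b' vs 'e' => DIFFER
  Position 2: 'd' vs 'b' => DIFFER
  Position 3: 'b' vs 'b' => same
  Position 4: 'a' vs 'b' => DIFFER
Positions that differ: 3

3


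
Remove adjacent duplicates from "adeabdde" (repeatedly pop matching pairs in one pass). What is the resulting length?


Input: adeabdde
Stack-based adjacent duplicate removal:
  Read 'a': push. Stack: a
  Read 'd': push. Stack: ad
  Read 'e': push. Stack: ade
  Read 'a': push. Stack: adea
  Read 'b': push. Stack: adeab
  Read 'd': push. Stack: adeabd
  Read 'd': matches stack top 'd' => pop. Stack: adeab
  Read 'e': push. Stack: adeabe
Final stack: "adeabe" (length 6)

6


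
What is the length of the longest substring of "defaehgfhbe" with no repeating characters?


Input: "defaehgfhbe"
Sliding window (track last position of each char):
  Position 0 ('d'): window [0,0] length 1 -- new best
  Position 1 ('e'): window [0,1] length 2 -- new best
  Position 2 ('f'): window [0,2] length 3 -- new best
  Position 3 ('a'): window [0,3] length 4 -- new best
  Position 4 ('e'): repeat (last at 1), move window start to 2
  Position 4 ('e'): window [2,4] length 3
  Position 5 ('h'): window [2,5] length 4
  Position 6 ('g'): window [2,6] length 5 -- new best
  Position 7 ('f'): repeat (last at 2), move window start to 3
  Position 7 ('f'): window [3,7] length 5
  Position 8 ('h'): repeat (last at 5), move window start to 6
  Position 8 ('h'): window [6,8] length 3
  Position 9 ('b'): window [6,9] length 4
  Position 10 ('e'): window [6,10] length 5
Longest substring with no repeats: "faehg" with length 5

5


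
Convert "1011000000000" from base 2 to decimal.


Input: "1011000000000" in base 2
Positional expansion:
  Digit '1' (value 1) x 2^12 = 4096
  Digit '0' (value 0) x 2^11 = 0
  Digit '1' (value 1) x 2^10 = 1024
  Digit '1' (value 1) x 2^9 = 512
  Digit '0' (value 0) x 2^8 = 0
  Digit '0' (value 0) x 2^7 = 0
  Digit '0' (value 0) x 2^6 = 0
  Digit '0' (value 0) x 2^5 = 0
  Digit '0' (value 0) x 2^4 = 0
  Digit '0' (value 0) x 2^3 = 0
  Digit '0' (value 0) x 2^2 = 0
  Digit '0' (value 0) x 2^1 = 0
  Digit '0' (value 0) x 2^0 = 0
Sum = 5632

5632


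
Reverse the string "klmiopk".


Input: klmiopk
Reading characters right to left:
  Position 6: 'k'
  Position 5: 'p'
  Position 4: 'o'
  Position 3: 'i'
  Position 2: 'm'
  Position 1: 'l'
  Position 0: 'k'
Reversed: kpoimlk

kpoimlk


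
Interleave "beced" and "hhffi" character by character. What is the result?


Interleaving "beced" and "hhffi":
  Position 0: 'b' from first, 'h' from second => "bh"
  Position 1: 'e' from first, 'h' from second => "eh"
  Position 2: 'c' from first, 'f' from second => "cf"
  Position 3: 'e' from first, 'f' from second => "ef"
  Position 4: 'd' from first, 'i' from second => "di"
Result: bhehcfefdi

bhehcfefdi


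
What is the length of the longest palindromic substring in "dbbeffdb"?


Input: "dbbeffdb"
Checking substrings for palindromes:
  [1:3] "bb" (len 2) => palindrome
  [4:6] "ff" (len 2) => palindrome
Longest palindromic substring: "bb" with length 2

2


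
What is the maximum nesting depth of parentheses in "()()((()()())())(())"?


Input: "()()((()()())())(())"
Tracking depth:
  Position 0 '(': depth becomes 1
  Position 1 ')': depth becomes 0
  Position 2 '(': depth becomes 1
  Position 3 ')': depth becomes 0
  Position 4 '(': depth becomes 1
  Position 5 '(': depth becomes 2
  Position 6 '(': depth becomes 3
  Position 7 ')': depth becomes 2
  Position 8 '(': depth becomes 3
  Position 9 ')': depth becomes 2
  Position 10 '(': depth becomes 3
  Position 11 ')': depth becomes 2
  Position 12 ')': depth becomes 1
  Position 13 '(': depth becomes 2
  Position 14 ')': depth becomes 1
  Position 15 ')': depth becomes 0
  Position 16 '(': depth becomes 1
  Position 17 '(': depth becomes 2
  Position 18 ')': depth becomes 1
  Position 19 ')': depth becomes 0
Maximum depth reached: 3

3


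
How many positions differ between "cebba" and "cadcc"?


Comparing "cebba" and "cadcc" position by position:
  Position 0: 'c' vs 'c' => same
  Position 1: 'e' vs 'a' => DIFFER
  Position 2: 'b' vs 'd' => DIFFER
  Position 3: 'b' vs 'c' => DIFFER
  Position 4: 'a' vs 'c' => DIFFER
Positions that differ: 4

4


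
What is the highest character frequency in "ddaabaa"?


Input: ddaabaa
Character counts:
  'a': 4
  'b': 1
  'd': 2
Maximum frequency: 4

4


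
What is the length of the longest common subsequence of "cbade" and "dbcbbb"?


LCS of "cbade" and "dbcbbb"
DP table:
           d    b    c    b    b    b
      0    0    0    0    0    0    0
  c   0    0    0    1    1    1    1
  b   0    0    1    1    2    2    2
  a   0    0    1    1    2    2    2
  d   0    1    1    1    2    2    2
  e   0    1    1    1    2    2    2
LCS length = dp[5][6] = 2

2


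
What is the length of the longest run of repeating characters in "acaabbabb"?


Input: "acaabbabb"
Scanning for longest run:
  Position 1 ('c'): new char, reset run to 1
  Position 2 ('a'): new char, reset run to 1
  Position 3 ('a'): continues run of 'a', length=2
  Position 4 ('b'): new char, reset run to 1
  Position 5 ('b'): continues run of 'b', length=2
  Position 6 ('a'): new char, reset run to 1
  Position 7 ('b'): new char, reset run to 1
  Position 8 ('b'): continues run of 'b', length=2
Longest run: 'a' with length 2

2


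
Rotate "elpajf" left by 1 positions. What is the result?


Input: "elpajf", rotate left by 1
First 1 characters: "e"
Remaining characters: "lpajf"
Concatenate remaining + first: "lpajf" + "e" = "lpajfe"

lpajfe


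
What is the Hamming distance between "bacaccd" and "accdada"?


Comparing "bacaccd" and "accdada" position by position:
  Position 0: 'b' vs 'a' => differ
  Position 1: 'a' vs 'c' => differ
  Position 2: 'c' vs 'c' => same
  Position 3: 'a' vs 'd' => differ
  Position 4: 'c' vs 'a' => differ
  Position 5: 'c' vs 'd' => differ
  Position 6: 'd' vs 'a' => differ
Total differences (Hamming distance): 6

6


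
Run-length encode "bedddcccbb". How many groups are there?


Input: bedddcccbb
Scanning for consecutive runs:
  Group 1: 'b' x 1 (positions 0-0)
  Group 2: 'e' x 1 (positions 1-1)
  Group 3: 'd' x 3 (positions 2-4)
  Group 4: 'c' x 3 (positions 5-7)
  Group 5: 'b' x 2 (positions 8-9)
Total groups: 5

5


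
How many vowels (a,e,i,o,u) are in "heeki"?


Input: heeki
Checking each character:
  'h' at position 0: consonant
  'e' at position 1: vowel (running total: 1)
  'e' at position 2: vowel (running total: 2)
  'k' at position 3: consonant
  'i' at position 4: vowel (running total: 3)
Total vowels: 3

3


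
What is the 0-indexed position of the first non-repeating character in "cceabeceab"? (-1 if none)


Input: cceabeceab
Character frequencies:
  'a': 2
  'b': 2
  'c': 3
  'e': 3
Scanning left to right for freq == 1:
  Position 0 ('c'): freq=3, skip
  Position 1 ('c'): freq=3, skip
  Position 2 ('e'): freq=3, skip
  Position 3 ('a'): freq=2, skip
  Position 4 ('b'): freq=2, skip
  Position 5 ('e'): freq=3, skip
  Position 6 ('c'): freq=3, skip
  Position 7 ('e'): freq=3, skip
  Position 8 ('a'): freq=2, skip
  Position 9 ('b'): freq=2, skip
  No unique character found => answer = -1

-1


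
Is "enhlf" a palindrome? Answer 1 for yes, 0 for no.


Input: enhlf
Reversed: flhne
  Compare pos 0 ('e') with pos 4 ('f'): MISMATCH
  Compare pos 1 ('n') with pos 3 ('l'): MISMATCH
Result: not a palindrome

0


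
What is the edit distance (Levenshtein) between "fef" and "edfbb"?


Computing edit distance: "fef" -> "edfbb"
DP table:
           e    d    f    b    b
      0    1    2    3    4    5
  f   1    1    2    2    3    4
  e   2    1    2    3    3    4
  f   3    2    2    2    3    4
Edit distance = dp[3][5] = 4

4


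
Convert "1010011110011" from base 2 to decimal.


Input: "1010011110011" in base 2
Positional expansion:
  Digit '1' (value 1) x 2^12 = 4096
  Digit '0' (value 0) x 2^11 = 0
  Digit '1' (value 1) x 2^10 = 1024
  Digit '0' (value 0) x 2^9 = 0
  Digit '0' (value 0) x 2^8 = 0
  Digit '1' (value 1) x 2^7 = 128
  Digit '1' (value 1) x 2^6 = 64
  Digit '1' (value 1) x 2^5 = 32
  Digit '1' (value 1) x 2^4 = 16
  Digit '0' (value 0) x 2^3 = 0
  Digit '0' (value 0) x 2^2 = 0
  Digit '1' (value 1) x 2^1 = 2
  Digit '1' (value 1) x 2^0 = 1
Sum = 5363

5363


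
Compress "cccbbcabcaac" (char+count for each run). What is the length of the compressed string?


Input: cccbbcabcaac
Runs:
  'c' x 3 => "c3"
  'b' x 2 => "b2"
  'c' x 1 => "c1"
  'a' x 1 => "a1"
  'b' x 1 => "b1"
  'c' x 1 => "c1"
  'a' x 2 => "a2"
  'c' x 1 => "c1"
Compressed: "c3b2c1a1b1c1a2c1"
Compressed length: 16

16


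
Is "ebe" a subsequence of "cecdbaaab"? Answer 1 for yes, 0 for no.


Check if "ebe" is a subsequence of "cecdbaaab"
Greedy scan:
  Position 0 ('c'): no match needed
  Position 1 ('e'): matches sub[0] = 'e'
  Position 2 ('c'): no match needed
  Position 3 ('d'): no match needed
  Position 4 ('b'): matches sub[1] = 'b'
  Position 5 ('a'): no match needed
  Position 6 ('a'): no match needed
  Position 7 ('a'): no match needed
  Position 8 ('b'): no match needed
Only matched 2/3 characters => not a subsequence

0


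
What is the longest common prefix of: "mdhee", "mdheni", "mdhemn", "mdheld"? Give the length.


Words: mdhee, mdheni, mdhemn, mdheld
  Position 0: all 'm' => match
  Position 1: all 'd' => match
  Position 2: all 'h' => match
  Position 3: all 'e' => match
  Position 4: ('e', 'n', 'm', 'l') => mismatch, stop
LCP = "mdhe" (length 4)

4


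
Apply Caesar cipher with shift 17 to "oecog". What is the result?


Caesar cipher: shift "oecog" by 17
  'o' (pos 14) + 17 = pos 5 = 'f'
  'e' (pos 4) + 17 = pos 21 = 'v'
  'c' (pos 2) + 17 = pos 19 = 't'
  'o' (pos 14) + 17 = pos 5 = 'f'
  'g' (pos 6) + 17 = pos 23 = 'x'
Result: fvtfx

fvtfx


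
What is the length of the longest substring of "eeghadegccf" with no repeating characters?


Input: "eeghadegccf"
Sliding window (track last position of each char):
  Position 0 ('e'): window [0,0] length 1 -- new best
  Position 1 ('e'): repeat (last at 0), move window start to 1
  Position 1 ('e'): window [1,1] length 1
  Position 2 ('g'): window [1,2] length 2 -- new best
  Position 3 ('h'): window [1,3] length 3 -- new best
  Position 4 ('a'): window [1,4] length 4 -- new best
  Position 5 ('d'): window [1,5] length 5 -- new best
  Position 6 ('e'): repeat (last at 1), move window start to 2
  Position 6 ('e'): window [2,6] length 5
  Position 7 ('g'): repeat (last at 2), move window start to 3
  Position 7 ('g'): window [3,7] length 5
  Position 8 ('c'): window [3,8] length 6 -- new best
  Position 9 ('c'): repeat (last at 8), move window start to 9
  Position 9 ('c'): window [9,9] length 1
  Position 10 ('f'): window [9,10] length 2
Longest substring with no repeats: "hadegc" with length 6

6


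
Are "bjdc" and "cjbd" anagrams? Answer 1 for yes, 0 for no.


Strings: "bjdc", "cjbd"
Sorted first:  bcdj
Sorted second: bcdj
Sorted forms match => anagrams

1


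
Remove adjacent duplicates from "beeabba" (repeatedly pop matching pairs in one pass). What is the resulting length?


Input: beeabba
Stack-based adjacent duplicate removal:
  Read 'b': push. Stack: b
  Read 'e': push. Stack: be
  Read 'e': matches stack top 'e' => pop. Stack: b
  Read 'a': push. Stack: ba
  Read 'b': push. Stack: bab
  Read 'b': matches stack top 'b' => pop. Stack: ba
  Read 'a': matches stack top 'a' => pop. Stack: b
Final stack: "b" (length 1)

1


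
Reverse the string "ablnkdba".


Input: ablnkdba
Reading characters right to left:
  Position 7: 'a'
  Position 6: 'b'
  Position 5: 'd'
  Position 4: 'k'
  Position 3: 'n'
  Position 2: 'l'
  Position 1: 'b'
  Position 0: 'a'
Reversed: abdknlba

abdknlba


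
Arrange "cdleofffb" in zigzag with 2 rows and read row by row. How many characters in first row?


Zigzag "cdleofffb" into 2 rows:
Placing characters:
  'c' => row 0
  'd' => row 1
  'l' => row 0
  'e' => row 1
  'o' => row 0
  'f' => row 1
  'f' => row 0
  'f' => row 1
  'b' => row 0
Rows:
  Row 0: "clofb"
  Row 1: "deff"
First row length: 5

5


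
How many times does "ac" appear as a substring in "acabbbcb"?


Searching for "ac" in "acabbbcb"
Scanning each position:
  Position 0: "ac" => MATCH
  Position 1: "ca" => no
  Position 2: "ab" => no
  Position 3: "bb" => no
  Position 4: "bb" => no
  Position 5: "bc" => no
  Position 6: "cb" => no
Total occurrences: 1

1


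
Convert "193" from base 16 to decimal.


Input: "193" in base 16
Positional expansion:
  Digit '1' (value 1) x 16^2 = 256
  Digit '9' (value 9) x 16^1 = 144
  Digit '3' (value 3) x 16^0 = 3
Sum = 403

403


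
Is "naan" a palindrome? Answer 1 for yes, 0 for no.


Input: naan
Reversed: naan
  Compare pos 0 ('n') with pos 3 ('n'): match
  Compare pos 1 ('a') with pos 2 ('a'): match
Result: palindrome

1


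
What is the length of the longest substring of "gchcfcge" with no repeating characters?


Input: "gchcfcge"
Sliding window (track last position of each char):
  Position 0 ('g'): window [0,0] length 1 -- new best
  Position 1 ('c'): window [0,1] length 2 -- new best
  Position 2 ('h'): window [0,2] length 3 -- new best
  Position 3 ('c'): repeat (last at 1), move window start to 2
  Position 3 ('c'): window [2,3] length 2
  Position 4 ('f'): window [2,4] length 3
  Position 5 ('c'): repeat (last at 3), move window start to 4
  Position 5 ('c'): window [4,5] length 2
  Position 6 ('g'): window [4,6] length 3
  Position 7 ('e'): window [4,7] length 4 -- new best
Longest substring with no repeats: "fcge" with length 4

4
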